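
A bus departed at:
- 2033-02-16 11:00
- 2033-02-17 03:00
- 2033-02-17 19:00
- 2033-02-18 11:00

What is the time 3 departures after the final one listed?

2033-02-20 11:00

Spacing: 16, 16, 16 h — constant 16 h.
2033-02-18 11:00 + 16 h = 2033-02-19 03:00.
2033-02-19 03:00 + 16 h = 2033-02-19 19:00.
2033-02-19 19:00 + 16 h = 2033-02-20 11:00.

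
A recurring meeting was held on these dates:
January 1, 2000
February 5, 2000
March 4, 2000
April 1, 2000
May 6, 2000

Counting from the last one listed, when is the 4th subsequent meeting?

Gaps: 35, 28, 28, 35 days — a mix of 28 and 35. Every date is a Saturday.
Each is the 1st Saturday of its month.
June 2000 — 1st Saturday is June 3, 2000.
July 2000 — 1st Saturday is July 1, 2000.
August 2000 — 1st Saturday is August 5, 2000.
1st Saturday of September 2000: September 2, 2000.

September 2, 2000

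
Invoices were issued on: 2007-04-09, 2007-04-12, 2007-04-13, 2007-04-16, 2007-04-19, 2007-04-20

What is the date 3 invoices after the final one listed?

The gap pattern 3, 1, 3, 3, 1 repeats every 3 events.
These are the Mondays, Thursdays and Fridays of each week.
The following Monday is 2007-04-23.
The following Thursday is 2007-04-26.
The following Friday is 2007-04-27.

2007-04-27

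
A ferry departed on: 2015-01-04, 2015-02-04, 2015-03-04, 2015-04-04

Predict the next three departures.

The day-of-month is always 4 (31, 28, 31 days between events).
So this recurs on the 4th of each month.
May 2015: 2015-05-04.
Next: June 2015 → 2015-06-04.
Next: July 2015 → 2015-07-04.

2015-05-04, 2015-06-04, 2015-07-04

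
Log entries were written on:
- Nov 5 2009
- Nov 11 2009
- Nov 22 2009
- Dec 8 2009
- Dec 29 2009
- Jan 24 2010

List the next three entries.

The spacing grows by 5 each time: 6, 11, 16, 21, 26 days.
Next gap: 31 days. Jan 24 2010 + 31 days = Feb 24 2010.
Next gap: 36 days. Feb 24 2010 + 36 days = Apr 1 2010.
Next gap: 41 days. Apr 1 2010 + 41 days = May 12 2010.

Feb 24 2010, Apr 1 2010, May 12 2010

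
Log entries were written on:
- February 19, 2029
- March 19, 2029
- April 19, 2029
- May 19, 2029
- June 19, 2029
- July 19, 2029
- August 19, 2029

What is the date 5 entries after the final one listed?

Gaps: 28, 31, 30, 31, 30, 31 days — not constant. Every event is on the 19th of the month.
Pattern: the 19th of each month.
September 2029: September 19, 2029.
Next: October 2029 → October 19, 2029.
November 2029: November 19, 2029.
Next: December 2029 → December 19, 2029.
January 2030: January 19, 2030.

January 19, 2030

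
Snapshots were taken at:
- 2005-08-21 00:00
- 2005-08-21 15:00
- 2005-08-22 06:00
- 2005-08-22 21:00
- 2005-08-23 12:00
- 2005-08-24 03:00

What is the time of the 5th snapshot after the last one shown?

Spacing: 15, 15, 15, 15, 15 h — constant 15 h.
2005-08-24 03:00 + 15 h = 2005-08-24 18:00.
2005-08-24 18:00 + 15 h = 2005-08-25 09:00.
2005-08-25 09:00 + 15 h = 2005-08-26 00:00.
2005-08-26 00:00 + 15 h = 2005-08-26 15:00.
2005-08-26 15:00 + 15 h = 2005-08-27 06:00.

2005-08-27 06:00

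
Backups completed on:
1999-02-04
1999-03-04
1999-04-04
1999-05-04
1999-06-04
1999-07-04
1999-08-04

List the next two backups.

The day-of-month is always 4 (28, 31, 30, 31, 30, 31 days between events).
So this recurs on the 4th of each month.
Next: September 1999 → 1999-09-04.
October 1999: 1999-10-04.

1999-09-04, 1999-10-04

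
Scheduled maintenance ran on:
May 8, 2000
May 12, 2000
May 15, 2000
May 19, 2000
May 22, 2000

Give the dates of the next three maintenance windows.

Gaps: 4, 3, 4, 3 days — not constant, but cyclic with period 2.
The events fall on every Monday and Friday.
The following Friday is May 26, 2000.
Next Monday: May 29, 2000.
The following Friday is June 2, 2000.

May 26, 2000; May 29, 2000; June 2, 2000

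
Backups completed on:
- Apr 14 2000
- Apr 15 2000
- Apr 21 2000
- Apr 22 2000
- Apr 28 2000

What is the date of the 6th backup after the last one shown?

Gaps: 1, 6, 1, 6 days — not constant, but cyclic with period 2.
The events fall on every Friday and Saturday.
Next Saturday: Apr 29 2000.
Next Friday: May 5 2000.
Next Saturday: May 6 2000.
The following Friday is May 12 2000.
Next Saturday: May 13 2000.
The following Friday is May 19 2000.

May 19 2000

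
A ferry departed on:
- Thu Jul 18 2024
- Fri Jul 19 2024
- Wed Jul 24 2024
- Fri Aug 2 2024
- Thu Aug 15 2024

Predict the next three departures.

The spacing grows by 4 each time: 1, 5, 9, 13 days.
Next gap: 17 days. Thu Aug 15 2024 + 17 days = Sun Sep 1 2024.
Next gap: 21 days. Sun Sep 1 2024 + 21 days = Sun Sep 22 2024.
Next gap: 25 days. Sun Sep 22 2024 + 25 days = Thu Oct 17 2024.

Sun Sep 1 2024, Sun Sep 22 2024, Thu Oct 17 2024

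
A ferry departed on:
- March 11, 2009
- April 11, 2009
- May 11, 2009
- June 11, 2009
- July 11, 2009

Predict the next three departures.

Each date is the 11th; the gaps (31, 30, 31, 30) track the month lengths.
The rule is the 11th of each month.
Next: August 2009 → August 11, 2009.
September 2009: September 11, 2009.
Next: October 2009 → October 11, 2009.

August 11, 2009; September 11, 2009; October 11, 2009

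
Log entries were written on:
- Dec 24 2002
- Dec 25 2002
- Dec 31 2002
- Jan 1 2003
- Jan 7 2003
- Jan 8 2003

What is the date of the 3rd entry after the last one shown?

Jan 21 2003

Every event lands on a Tuesday or Wednesday (gaps cycle 1, 6, 1, 6, 1).
So the schedule is: every Tuesday and Wednesday.
Next Tuesday: Jan 14 2003.
Next Wednesday: Jan 15 2003.
Next Tuesday: Jan 21 2003.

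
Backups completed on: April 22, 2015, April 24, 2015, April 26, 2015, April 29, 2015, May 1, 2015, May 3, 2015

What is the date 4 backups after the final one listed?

May 13, 2015

Gaps: 2, 2, 3, 2, 2 days — not constant, but cyclic with period 3.
The events fall on every Wednesday, Friday and Sunday.
Next Wednesday: May 6, 2015.
Next Friday: May 8, 2015.
The following Sunday is May 10, 2015.
Next Wednesday: May 13, 2015.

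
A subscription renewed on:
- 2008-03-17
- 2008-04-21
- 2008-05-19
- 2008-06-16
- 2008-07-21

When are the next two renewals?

All dates are Mondays, 35, 28, 28, 35 days apart.
Specifically, the 3rd Monday of each month.
August 2008 — 3rd Monday is 2008-08-18.
3rd Monday of September 2008: 2008-09-15.

2008-08-18, 2008-09-15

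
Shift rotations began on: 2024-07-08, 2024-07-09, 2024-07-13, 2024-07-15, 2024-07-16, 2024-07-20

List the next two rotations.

Gaps: 1, 4, 2, 1, 4 days — not constant, but cyclic with period 3.
The events fall on every Monday, Tuesday and Saturday.
The following Monday is 2024-07-22.
The following Tuesday is 2024-07-23.

2024-07-22, 2024-07-23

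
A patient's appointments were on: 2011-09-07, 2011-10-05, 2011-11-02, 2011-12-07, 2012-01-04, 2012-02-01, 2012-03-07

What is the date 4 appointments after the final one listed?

Gaps: 28, 28, 35, 28, 28, 35 days — a mix of 28 and 35. Every date is a Wednesday.
Each is the 1st Wednesday of its month.
April 2012 — 1st Wednesday is 2012-04-04.
May 2012 — 1st Wednesday is 2012-05-02.
1st Wednesday of June 2012: 2012-06-06.
July 2012 — 1st Wednesday is 2012-07-04.

2012-07-04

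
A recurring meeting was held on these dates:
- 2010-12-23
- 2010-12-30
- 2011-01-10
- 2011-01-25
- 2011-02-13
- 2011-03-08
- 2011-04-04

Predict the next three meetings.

The spacing grows by 4 each time: 7, 11, 15, 19, 23, 27 days.
Next gap: 31 days. 2011-04-04 + 31 days = 2011-05-05.
Next gap: 35 days. 2011-05-05 + 35 days = 2011-06-09.
Next gap: 39 days. 2011-06-09 + 39 days = 2011-07-18.

2011-05-05, 2011-06-09, 2011-07-18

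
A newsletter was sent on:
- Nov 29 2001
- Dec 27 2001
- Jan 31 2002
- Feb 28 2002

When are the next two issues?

Mar 28 2002, Apr 25 2002

These are Thursdays with 28, 35, 28-day gaps.
Each is the final Thursday of its month — Nov 29 2001 is past the 28th, so '4th Thursday' doesn't fit.
Last Thursday of March 2002: Mar 28 2002.
April 2002 ends with Thursday Apr 25 2002.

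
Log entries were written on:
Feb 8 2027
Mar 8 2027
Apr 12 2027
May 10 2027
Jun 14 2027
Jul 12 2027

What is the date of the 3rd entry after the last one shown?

Gaps: 28, 35, 28, 35, 28 days — a mix of 28 and 35. Every date is a Monday.
Each is the 2nd Monday of its month.
August 2027 — 2nd Monday is Aug 9 2027.
2nd Monday of September 2027: Sep 13 2027.
2nd Monday of October 2027: Oct 11 2027.

Oct 11 2027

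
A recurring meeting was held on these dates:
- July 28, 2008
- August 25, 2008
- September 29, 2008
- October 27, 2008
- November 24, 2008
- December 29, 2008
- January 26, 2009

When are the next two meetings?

These are Mondays with 28, 35, 28, 28, 35, 28-day gaps.
Each is the final Monday of its month — September 29, 2008 is past the 28th, so '4th Monday' doesn't fit.
Last Monday of February 2009: February 23, 2009.
March 2009 ends with Monday March 30, 2009.

February 23, 2009; March 30, 2009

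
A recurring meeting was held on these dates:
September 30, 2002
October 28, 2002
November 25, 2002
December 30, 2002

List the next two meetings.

Every date is a Monday; gaps 28, 28, 35 days.
Each is the last Monday of its month (at least one falls on the 29th or later, ruling out '4th Monday').
January 2003 ends with Monday January 27, 2003.
February 2003 ends with Monday February 24, 2003.

January 27, 2003; February 24, 2003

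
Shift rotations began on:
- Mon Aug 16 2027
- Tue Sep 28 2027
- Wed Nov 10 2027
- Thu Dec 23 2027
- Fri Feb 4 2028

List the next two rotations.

Sat Mar 18 2028, Sun Apr 30 2028

Every event comes 43 days after the last (43, 43, 43, 43).
Fri Feb 4 2028 + 43 days = Sat Mar 18 2028.
Sat Mar 18 2028 + 43 days = Sun Apr 30 2028.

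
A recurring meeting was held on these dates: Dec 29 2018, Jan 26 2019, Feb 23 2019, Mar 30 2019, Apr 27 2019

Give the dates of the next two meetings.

May 25 2019, Jun 29 2019

These are Saturdays with 28, 28, 35, 28-day gaps.
Each is the final Saturday of its month — Dec 29 2018 is past the 28th, so '4th Saturday' doesn't fit.
Last Saturday of May 2019: May 25 2019.
Last Saturday of June 2019: Jun 29 2019.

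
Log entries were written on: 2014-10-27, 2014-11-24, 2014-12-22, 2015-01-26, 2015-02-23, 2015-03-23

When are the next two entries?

All dates are Mondays, 28, 28, 35, 28, 28 days apart.
Specifically, the 4th Monday of each month.
April 2015 — 4th Monday is 2015-04-27.
May 2015 — 4th Monday is 2015-05-25.

2015-04-27, 2015-05-25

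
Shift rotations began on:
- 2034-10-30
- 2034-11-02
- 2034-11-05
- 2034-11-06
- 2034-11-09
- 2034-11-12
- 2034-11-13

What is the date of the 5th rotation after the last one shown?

Gaps: 3, 3, 1, 3, 3, 1 days — not constant, but cyclic with period 3.
The events fall on every Monday, Thursday and Sunday.
Next Thursday: 2034-11-16.
Next Sunday: 2034-11-19.
The following Monday is 2034-11-20.
The following Thursday is 2034-11-23.
Next Sunday: 2034-11-26.

2034-11-26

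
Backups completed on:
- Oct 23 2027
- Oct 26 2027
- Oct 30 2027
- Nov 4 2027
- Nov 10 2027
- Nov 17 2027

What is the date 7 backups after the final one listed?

Intervals are 3, 4, 5, 6, 7 days — an arithmetic progression with common difference 1.
Next gap: 8 days. Nov 17 2027 + 8 days = Nov 25 2027.
Next gap: 9 days. Nov 25 2027 + 9 days = Dec 4 2027.
Next gap: 10 days. Dec 4 2027 + 10 days = Dec 14 2027.
Next gap: 11 days. Dec 14 2027 + 11 days = Dec 25 2027.
Next gap: 12 days. Dec 25 2027 + 12 days = Jan 6 2028.
Next gap: 13 days. Jan 6 2028 + 13 days = Jan 19 2028.
Next gap: 14 days. Jan 19 2028 + 14 days = Feb 2 2028.

Feb 2 2028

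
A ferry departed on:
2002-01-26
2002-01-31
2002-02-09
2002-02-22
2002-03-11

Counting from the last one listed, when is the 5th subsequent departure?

The spacing grows by 4 each time: 5, 9, 13, 17 days.
Next gap: 21 days. 2002-03-11 + 21 days = 2002-04-01.
Next gap: 25 days. 2002-04-01 + 25 days = 2002-04-26.
Next gap: 29 days. 2002-04-26 + 29 days = 2002-05-25.
Next gap: 33 days. 2002-05-25 + 33 days = 2002-06-27.
Next gap: 37 days. 2002-06-27 + 37 days = 2002-08-03.

2002-08-03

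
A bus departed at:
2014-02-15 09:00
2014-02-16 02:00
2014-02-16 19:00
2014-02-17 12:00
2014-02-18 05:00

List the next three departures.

Gaps: 17, 17, 17, 17 hours — each event is 17 hours after the previous one.
2014-02-18 05:00 + 17 h = 2014-02-18 22:00.
2014-02-18 22:00 + 17 h = 2014-02-19 15:00.
2014-02-19 15:00 + 17 h = 2014-02-20 08:00.

2014-02-18 22:00, 2014-02-19 15:00, 2014-02-20 08:00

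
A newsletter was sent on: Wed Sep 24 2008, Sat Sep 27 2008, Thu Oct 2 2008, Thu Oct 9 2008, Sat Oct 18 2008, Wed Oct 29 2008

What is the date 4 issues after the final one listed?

Thu Jan 1 2009

The spacing grows by 2 each time: 3, 5, 7, 9, 11 days.
Next gap: 13 days. Wed Oct 29 2008 + 13 days = Tue Nov 11 2008.
Next gap: 15 days. Tue Nov 11 2008 + 15 days = Wed Nov 26 2008.
Next gap: 17 days. Wed Nov 26 2008 + 17 days = Sat Dec 13 2008.
Next gap: 19 days. Sat Dec 13 2008 + 19 days = Thu Jan 1 2009.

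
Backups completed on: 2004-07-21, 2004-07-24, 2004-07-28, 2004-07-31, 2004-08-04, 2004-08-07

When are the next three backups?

2004-08-11, 2004-08-14, 2004-08-18

The gap pattern 3, 4, 3, 4, 3 repeats every 2 events.
These are the Wednesdays and Saturdays of each week.
The following Wednesday is 2004-08-11.
The following Saturday is 2004-08-14.
Next Wednesday: 2004-08-18.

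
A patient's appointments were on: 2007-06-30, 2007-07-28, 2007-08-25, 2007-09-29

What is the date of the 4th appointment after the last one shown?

2008-01-26

These are Saturdays with 28, 28, 35-day gaps.
Each is the final Saturday of its month — 2007-06-30 is past the 28th, so '4th Saturday' doesn't fit.
October 2007 ends with Saturday 2007-10-27.
Last Saturday of November 2007: 2007-11-24.
Last Saturday of December 2007: 2007-12-29.
January 2008 ends with Saturday 2008-01-26.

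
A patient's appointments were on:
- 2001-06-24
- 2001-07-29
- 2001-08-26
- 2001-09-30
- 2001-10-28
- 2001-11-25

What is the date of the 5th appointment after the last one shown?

These are Sundays with 35, 28, 35, 28, 28-day gaps.
Each is the final Sunday of its month — 2001-07-29 is past the 28th, so '4th Sunday' doesn't fit.
December 2001 ends with Sunday 2001-12-30.
January 2002 ends with Sunday 2002-01-27.
Last Sunday of February 2002: 2002-02-24.
Last Sunday of March 2002: 2002-03-31.
April 2002 ends with Sunday 2002-04-28.

2002-04-28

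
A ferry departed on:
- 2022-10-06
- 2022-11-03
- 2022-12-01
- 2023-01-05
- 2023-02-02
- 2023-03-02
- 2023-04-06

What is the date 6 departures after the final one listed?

2023-10-05

These are Thursdays at 28- or 35-day spacing (28, 28, 35, 28, 28, 35).
The pattern: 1st Thursday of the month.
1st Thursday of May 2023: 2023-05-04.
June 2023 — 1st Thursday is 2023-06-01.
July 2023 — 1st Thursday is 2023-07-06.
August 2023 — 1st Thursday is 2023-08-03.
1st Thursday of September 2023: 2023-09-07.
October 2023 — 1st Thursday is 2023-10-05.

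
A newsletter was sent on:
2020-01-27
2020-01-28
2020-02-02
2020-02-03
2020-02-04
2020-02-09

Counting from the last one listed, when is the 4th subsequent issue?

2020-02-17

The gap pattern 1, 5, 1, 1, 5 repeats every 3 events.
These are the Mondays, Tuesdays and Sundays of each week.
The following Monday is 2020-02-10.
Next Tuesday: 2020-02-11.
The following Sunday is 2020-02-16.
Next Monday: 2020-02-17.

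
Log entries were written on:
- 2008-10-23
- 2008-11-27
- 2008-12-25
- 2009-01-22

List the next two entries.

2009-02-26, 2009-03-26

All dates are Thursdays, 35, 28, 28 days apart.
Specifically, the 4th Thursday of each month.
February 2009 — 4th Thursday is 2009-02-26.
4th Thursday of March 2009: 2009-03-26.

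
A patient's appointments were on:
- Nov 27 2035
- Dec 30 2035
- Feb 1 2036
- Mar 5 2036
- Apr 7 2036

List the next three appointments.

Every event comes 33 days after the last (33, 33, 33, 33).
Apr 7 2036 + 33 days = May 10 2036.
May 10 2036 + 33 days = Jun 12 2036.
Jun 12 2036 + 33 days = Jul 15 2036.

May 10 2036, Jun 12 2036, Jul 15 2036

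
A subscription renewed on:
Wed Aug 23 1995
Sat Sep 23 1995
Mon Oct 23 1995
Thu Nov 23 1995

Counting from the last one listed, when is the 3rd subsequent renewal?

Fri Feb 23 1996

The day-of-month is always 23 (31, 30, 31 days between events).
So this recurs on the 23rd of each month.
December 1995: Sat Dec 23 1995.
Next: January 1996 → Tue Jan 23 1996.
Next: February 1996 → Fri Feb 23 1996.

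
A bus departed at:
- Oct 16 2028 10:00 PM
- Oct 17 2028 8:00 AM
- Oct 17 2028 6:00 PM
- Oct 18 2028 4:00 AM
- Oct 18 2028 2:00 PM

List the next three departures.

Spacing: 10, 10, 10, 10 h — constant 10 h.
Oct 18 2028 2:00 PM + 10 h = Oct 19 2028 12:00 AM.
Oct 19 2028 12:00 AM + 10 h = Oct 19 2028 10:00 AM.
Oct 19 2028 10:00 AM + 10 h = Oct 19 2028 8:00 PM.

Oct 19 2028 12:00 AM, Oct 19 2028 10:00 AM, Oct 19 2028 8:00 PM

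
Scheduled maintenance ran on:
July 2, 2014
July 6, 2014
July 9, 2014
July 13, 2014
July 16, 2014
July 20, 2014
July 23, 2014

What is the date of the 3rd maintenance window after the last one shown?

Gaps: 4, 3, 4, 3, 4, 3 days — not constant, but cyclic with period 2.
The events fall on every Wednesday and Sunday.
The following Sunday is July 27, 2014.
The following Wednesday is July 30, 2014.
Next Sunday: August 3, 2014.

August 3, 2014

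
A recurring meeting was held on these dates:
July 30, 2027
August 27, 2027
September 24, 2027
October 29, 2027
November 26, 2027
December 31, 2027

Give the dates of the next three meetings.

January 28, 2028; February 25, 2028; March 31, 2028

These are Fridays with 28, 28, 35, 28, 35-day gaps.
Each is the final Friday of its month — July 30, 2027 is past the 28th, so '4th Friday' doesn't fit.
Last Friday of January 2028: January 28, 2028.
February 2028 ends with Friday February 25, 2028.
Last Friday of March 2028: March 31, 2028.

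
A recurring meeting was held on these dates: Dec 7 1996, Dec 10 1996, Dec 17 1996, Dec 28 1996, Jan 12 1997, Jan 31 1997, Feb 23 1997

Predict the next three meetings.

Intervals are 3, 7, 11, 15, 19, 23 days — an arithmetic progression with common difference 4.
Next gap: 27 days. Feb 23 1997 + 27 days = Mar 22 1997.
Next gap: 31 days. Mar 22 1997 + 31 days = Apr 22 1997.
Next gap: 35 days. Apr 22 1997 + 35 days = May 27 1997.

Mar 22 1997, Apr 22 1997, May 27 1997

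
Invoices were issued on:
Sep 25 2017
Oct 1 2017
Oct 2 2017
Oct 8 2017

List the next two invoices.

Oct 9 2017, Oct 15 2017

Every event lands on a Monday or Sunday (gaps cycle 6, 1, 6).
So the schedule is: every Monday and Sunday.
The following Monday is Oct 9 2017.
The following Sunday is Oct 15 2017.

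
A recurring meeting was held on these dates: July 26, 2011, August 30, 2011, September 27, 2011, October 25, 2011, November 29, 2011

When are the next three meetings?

December 27, 2011; January 31, 2012; February 28, 2012

Every date is a Tuesday; gaps 35, 28, 28, 35 days.
Each is the last Tuesday of its month (at least one falls on the 29th or later, ruling out '4th Tuesday').
December 2011 ends with Tuesday December 27, 2011.
Last Tuesday of January 2012: January 31, 2012.
Last Tuesday of February 2012: February 28, 2012.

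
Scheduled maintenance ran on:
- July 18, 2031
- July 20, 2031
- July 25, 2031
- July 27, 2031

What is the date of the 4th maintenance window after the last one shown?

The gap pattern 2, 5, 2 repeats every 2 events.
These are the Fridays and Sundays of each week.
The following Friday is August 1, 2031.
Next Sunday: August 3, 2031.
The following Friday is August 8, 2031.
Next Sunday: August 10, 2031.

August 10, 2031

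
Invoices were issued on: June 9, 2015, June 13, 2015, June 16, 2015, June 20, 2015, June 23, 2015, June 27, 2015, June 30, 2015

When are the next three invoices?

July 4, 2015; July 7, 2015; July 11, 2015

The gap pattern 4, 3, 4, 3, 4, 3 repeats every 2 events.
These are the Tuesdays and Saturdays of each week.
Next Saturday: July 4, 2015.
Next Tuesday: July 7, 2015.
Next Saturday: July 11, 2015.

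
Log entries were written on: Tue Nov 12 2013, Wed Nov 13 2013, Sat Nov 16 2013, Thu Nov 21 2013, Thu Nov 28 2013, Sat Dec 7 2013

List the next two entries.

Wed Dec 18 2013, Tue Dec 31 2013

Gaps: 1, 3, 5, 7, 9 days — each gap is 2 larger than the previous one.
Next gap: 11 days. Sat Dec 7 2013 + 11 days = Wed Dec 18 2013.
Next gap: 13 days. Wed Dec 18 2013 + 13 days = Tue Dec 31 2013.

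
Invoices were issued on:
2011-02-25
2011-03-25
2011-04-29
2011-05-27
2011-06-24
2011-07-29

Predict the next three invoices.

All Fridays; the gaps (28, 35, 28, 28, 35) vary with month length.
This is the last Friday of each month.
Last Friday of August 2011: 2011-08-26.
September 2011 ends with Friday 2011-09-30.
October 2011 ends with Friday 2011-10-28.

2011-08-26, 2011-09-30, 2011-10-28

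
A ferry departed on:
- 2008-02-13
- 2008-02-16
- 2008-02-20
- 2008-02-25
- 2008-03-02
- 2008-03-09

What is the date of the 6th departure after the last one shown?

Gaps: 3, 4, 5, 6, 7 days — each gap is 1 larger than the previous one.
Next gap: 8 days. 2008-03-09 + 8 days = 2008-03-17.
Next gap: 9 days. 2008-03-17 + 9 days = 2008-03-26.
Next gap: 10 days. 2008-03-26 + 10 days = 2008-04-05.
Next gap: 11 days. 2008-04-05 + 11 days = 2008-04-16.
Next gap: 12 days. 2008-04-16 + 12 days = 2008-04-28.
Next gap: 13 days. 2008-04-28 + 13 days = 2008-05-11.

2008-05-11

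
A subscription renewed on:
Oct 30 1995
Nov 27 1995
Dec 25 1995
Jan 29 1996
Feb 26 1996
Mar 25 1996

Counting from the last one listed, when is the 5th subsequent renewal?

These are Mondays with 28, 28, 35, 28, 28-day gaps.
Each is the final Monday of its month — Oct 30 1995 is past the 28th, so '4th Monday' doesn't fit.
Last Monday of April 1996: Apr 29 1996.
Last Monday of May 1996: May 27 1996.
Last Monday of June 1996: Jun 24 1996.
July 1996 ends with Monday Jul 29 1996.
Last Monday of August 1996: Aug 26 1996.

Aug 26 1996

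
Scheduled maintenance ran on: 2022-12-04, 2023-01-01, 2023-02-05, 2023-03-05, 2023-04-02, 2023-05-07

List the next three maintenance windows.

2023-06-04, 2023-07-02, 2023-08-06

All dates are Sundays, 28, 35, 28, 28, 35 days apart.
Specifically, the 1st Sunday of each month.
June 2023 — 1st Sunday is 2023-06-04.
1st Sunday of July 2023: 2023-07-02.
1st Sunday of August 2023: 2023-08-06.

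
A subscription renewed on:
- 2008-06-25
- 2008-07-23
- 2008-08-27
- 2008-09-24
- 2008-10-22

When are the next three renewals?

2008-11-26, 2008-12-24, 2009-01-28

All dates are Wednesdays, 28, 35, 28, 28 days apart.
Specifically, the 4th Wednesday of each month.
November 2008 — 4th Wednesday is 2008-11-26.
4th Wednesday of December 2008: 2008-12-24.
4th Wednesday of January 2009: 2009-01-28.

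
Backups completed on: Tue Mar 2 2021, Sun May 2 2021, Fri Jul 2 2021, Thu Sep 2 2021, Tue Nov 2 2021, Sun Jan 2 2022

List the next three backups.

Wed Mar 2 2022, Mon May 2 2022, Sat Jul 2 2022

Each date is the 2nd; the gaps (61, 61, 62, 61, 61) track the month lengths.
The rule is the 2nd of every 2 months.
March 2022: Wed Mar 2 2022.
May 2022: Mon May 2 2022.
July 2022: Sat Jul 2 2022.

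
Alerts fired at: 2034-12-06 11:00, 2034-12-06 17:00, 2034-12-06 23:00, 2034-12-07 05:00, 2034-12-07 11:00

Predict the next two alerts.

2034-12-07 17:00, 2034-12-07 23:00

Gaps: 6, 6, 6, 6 hours — each event is 6 hours after the previous one.
2034-12-07 11:00 + 6 h = 2034-12-07 17:00.
2034-12-07 17:00 + 6 h = 2034-12-07 23:00.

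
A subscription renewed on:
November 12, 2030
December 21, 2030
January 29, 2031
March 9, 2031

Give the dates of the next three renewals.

The spacing is 39, 39, 39 days — always 39 days.
March 9, 2031 + 39 days = April 17, 2031.
April 17, 2031 + 39 days = May 26, 2031.
May 26, 2031 + 39 days = July 4, 2031.

April 17, 2031; May 26, 2031; July 4, 2031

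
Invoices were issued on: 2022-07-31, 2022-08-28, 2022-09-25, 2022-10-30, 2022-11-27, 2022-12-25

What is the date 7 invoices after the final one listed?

2023-07-30

Every date is a Sunday; gaps 28, 28, 35, 28, 28 days.
Each is the last Sunday of its month (at least one falls on the 29th or later, ruling out '4th Sunday').
Last Sunday of January 2023: 2023-01-29.
Last Sunday of February 2023: 2023-02-26.
Last Sunday of March 2023: 2023-03-26.
Last Sunday of April 2023: 2023-04-30.
May 2023 ends with Sunday 2023-05-28.
Last Sunday of June 2023: 2023-06-25.
Last Sunday of July 2023: 2023-07-30.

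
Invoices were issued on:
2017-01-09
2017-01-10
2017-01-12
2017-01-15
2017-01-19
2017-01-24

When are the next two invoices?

Gaps: 1, 2, 3, 4, 5 days — each gap is 1 larger than the previous one.
Next gap: 6 days. 2017-01-24 + 6 days = 2017-01-30.
Next gap: 7 days. 2017-01-30 + 7 days = 2017-02-06.

2017-01-30, 2017-02-06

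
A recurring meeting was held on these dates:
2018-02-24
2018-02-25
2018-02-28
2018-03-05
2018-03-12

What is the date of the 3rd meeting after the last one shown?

Gaps: 1, 3, 5, 7 days — each gap is 2 larger than the previous one.
Next gap: 9 days. 2018-03-12 + 9 days = 2018-03-21.
Next gap: 11 days. 2018-03-21 + 11 days = 2018-04-01.
Next gap: 13 days. 2018-04-01 + 13 days = 2018-04-14.

2018-04-14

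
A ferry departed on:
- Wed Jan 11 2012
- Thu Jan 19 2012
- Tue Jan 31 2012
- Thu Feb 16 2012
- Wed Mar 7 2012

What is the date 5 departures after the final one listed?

Tue Aug 14 2012

The spacing grows by 4 each time: 8, 12, 16, 20 days.
Next gap: 24 days. Wed Mar 7 2012 + 24 days = Sat Mar 31 2012.
Next gap: 28 days. Sat Mar 31 2012 + 28 days = Sat Apr 28 2012.
Next gap: 32 days. Sat Apr 28 2012 + 32 days = Wed May 30 2012.
Next gap: 36 days. Wed May 30 2012 + 36 days = Thu Jul 5 2012.
Next gap: 40 days. Thu Jul 5 2012 + 40 days = Tue Aug 14 2012.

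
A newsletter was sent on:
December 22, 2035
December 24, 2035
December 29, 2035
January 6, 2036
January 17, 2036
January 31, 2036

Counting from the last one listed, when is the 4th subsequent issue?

Gaps: 2, 5, 8, 11, 14 days — each gap is 3 larger than the previous one.
Next gap: 17 days. January 31, 2036 + 17 days = February 17, 2036.
Next gap: 20 days. February 17, 2036 + 20 days = March 8, 2036.
Next gap: 23 days. March 8, 2036 + 23 days = March 31, 2036.
Next gap: 26 days. March 31, 2036 + 26 days = April 26, 2036.

April 26, 2036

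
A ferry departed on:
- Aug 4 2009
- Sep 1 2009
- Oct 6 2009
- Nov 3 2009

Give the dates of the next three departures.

These are Tuesdays at 28- or 35-day spacing (28, 35, 28).
The pattern: 1st Tuesday of the month.
1st Tuesday of December 2009: Dec 1 2009.
1st Tuesday of January 2010: Jan 5 2010.
February 2010 — 1st Tuesday is Feb 2 2010.

Dec 1 2009, Jan 5 2010, Feb 2 2010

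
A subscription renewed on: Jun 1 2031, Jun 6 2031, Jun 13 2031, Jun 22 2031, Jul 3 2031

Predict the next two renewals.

Jul 16 2031, Jul 31 2031

The spacing grows by 2 each time: 5, 7, 9, 11 days.
Next gap: 13 days. Jul 3 2031 + 13 days = Jul 16 2031.
Next gap: 15 days. Jul 16 2031 + 15 days = Jul 31 2031.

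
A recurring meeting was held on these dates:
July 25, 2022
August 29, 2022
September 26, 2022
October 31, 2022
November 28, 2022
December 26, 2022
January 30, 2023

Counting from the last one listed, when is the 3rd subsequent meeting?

April 24, 2023

These are Mondays with 35, 28, 35, 28, 28, 35-day gaps.
Each is the final Monday of its month — August 29, 2022 is past the 28th, so '4th Monday' doesn't fit.
Last Monday of February 2023: February 27, 2023.
March 2023 ends with Monday March 27, 2023.
Last Monday of April 2023: April 24, 2023.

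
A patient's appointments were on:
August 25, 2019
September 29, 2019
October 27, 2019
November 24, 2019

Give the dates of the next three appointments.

December 29, 2019; January 26, 2020; February 23, 2020

All Sundays; the gaps (35, 28, 28) vary with month length.
This is the last Sunday of each month.
December 2019 ends with Sunday December 29, 2019.
January 2020 ends with Sunday January 26, 2020.
Last Sunday of February 2020: February 23, 2020.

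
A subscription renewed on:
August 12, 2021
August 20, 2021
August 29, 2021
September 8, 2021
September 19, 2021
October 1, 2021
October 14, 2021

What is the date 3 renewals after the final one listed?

Intervals are 8, 9, 10, 11, 12, 13 days — an arithmetic progression with common difference 1.
Next gap: 14 days. October 14, 2021 + 14 days = October 28, 2021.
Next gap: 15 days. October 28, 2021 + 15 days = November 12, 2021.
Next gap: 16 days. November 12, 2021 + 16 days = November 28, 2021.

November 28, 2021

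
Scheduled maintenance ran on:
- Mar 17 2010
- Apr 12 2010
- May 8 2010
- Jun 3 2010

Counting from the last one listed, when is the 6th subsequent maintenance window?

Nov 6 2010

The spacing is 26, 26, 26 days — always 26 days.
Jun 3 2010 + 26 days = Jun 29 2010.
Jun 29 2010 + 26 days = Jul 25 2010.
Jul 25 2010 + 26 days = Aug 20 2010.
Aug 20 2010 + 26 days = Sep 15 2010.
Sep 15 2010 + 26 days = Oct 11 2010.
Oct 11 2010 + 26 days = Nov 6 2010.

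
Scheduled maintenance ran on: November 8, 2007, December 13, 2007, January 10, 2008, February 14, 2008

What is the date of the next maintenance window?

Gaps: 35, 28, 35 days — a mix of 28 and 35. Every date is a Thursday.
Each is the 2nd Thursday of its month.
March 2008 — 2nd Thursday is March 13, 2008.

March 13, 2008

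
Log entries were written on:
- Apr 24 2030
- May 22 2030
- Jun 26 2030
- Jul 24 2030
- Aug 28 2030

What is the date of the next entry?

Gaps: 28, 35, 28, 35 days — a mix of 28 and 35. Every date is a Wednesday.
Each is the 4th Wednesday of its month.
September 2030 — 4th Wednesday is Sep 25 2030.

Sep 25 2030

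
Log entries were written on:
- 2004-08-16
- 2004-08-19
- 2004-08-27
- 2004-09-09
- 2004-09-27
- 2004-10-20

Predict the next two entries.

2004-11-17, 2004-12-20

Gaps: 3, 8, 13, 18, 23 days — each gap is 5 larger than the previous one.
Next gap: 28 days. 2004-10-20 + 28 days = 2004-11-17.
Next gap: 33 days. 2004-11-17 + 33 days = 2004-12-20.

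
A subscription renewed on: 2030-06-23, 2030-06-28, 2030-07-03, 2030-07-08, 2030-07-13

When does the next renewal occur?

Gaps between consecutive events: 5, 5, 5, 5 days — a constant 5-day interval.
2030-07-13 + 5 days = 2030-07-18.

2030-07-18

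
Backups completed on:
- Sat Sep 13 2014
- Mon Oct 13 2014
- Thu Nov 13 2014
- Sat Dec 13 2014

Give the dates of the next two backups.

Tue Jan 13 2015, Fri Feb 13 2015

Gaps: 30, 31, 30 days — not constant. Every event is on the 13th of the month.
Pattern: the 13th of each month.
Next: January 2015 → Tue Jan 13 2015.
Next: February 2015 → Fri Feb 13 2015.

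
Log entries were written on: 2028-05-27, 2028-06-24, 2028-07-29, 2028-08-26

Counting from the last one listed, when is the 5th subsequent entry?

All Saturdays; the gaps (28, 35, 28) vary with month length.
This is the last Saturday of each month.
September 2028 ends with Saturday 2028-09-30.
October 2028 ends with Saturday 2028-10-28.
Last Saturday of November 2028: 2028-11-25.
Last Saturday of December 2028: 2028-12-30.
January 2029 ends with Saturday 2029-01-27.

2029-01-27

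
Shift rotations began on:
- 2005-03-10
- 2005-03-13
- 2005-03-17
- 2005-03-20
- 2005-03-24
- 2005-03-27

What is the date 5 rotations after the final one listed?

The gap pattern 3, 4, 3, 4, 3 repeats every 2 events.
These are the Thursdays and Sundays of each week.
The following Thursday is 2005-03-31.
Next Sunday: 2005-04-03.
Next Thursday: 2005-04-07.
Next Sunday: 2005-04-10.
Next Thursday: 2005-04-14.

2005-04-14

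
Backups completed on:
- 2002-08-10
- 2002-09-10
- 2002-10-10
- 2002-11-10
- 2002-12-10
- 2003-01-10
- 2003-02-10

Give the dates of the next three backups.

2003-03-10, 2003-04-10, 2003-05-10

Gaps: 31, 30, 31, 30, 31, 31 days — not constant. Every event is on the 10th of the month.
Pattern: the 10th of each month.
March 2003: 2003-03-10.
Next: April 2003 → 2003-04-10.
May 2003: 2003-05-10.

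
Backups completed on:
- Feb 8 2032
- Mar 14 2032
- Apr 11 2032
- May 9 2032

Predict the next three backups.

Jun 13 2032, Jul 11 2032, Aug 8 2032

These are Sundays at 28- or 35-day spacing (35, 28, 28).
The pattern: 2nd Sunday of the month.
2nd Sunday of June 2032: Jun 13 2032.
July 2032 — 2nd Sunday is Jul 11 2032.
2nd Sunday of August 2032: Aug 8 2032.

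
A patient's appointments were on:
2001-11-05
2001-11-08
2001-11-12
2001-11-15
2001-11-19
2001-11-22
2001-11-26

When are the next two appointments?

2001-11-29, 2001-12-03

Every event lands on a Monday or Thursday (gaps cycle 3, 4, 3, 4, 3, 4).
So the schedule is: every Monday and Thursday.
Next Thursday: 2001-11-29.
Next Monday: 2001-12-03.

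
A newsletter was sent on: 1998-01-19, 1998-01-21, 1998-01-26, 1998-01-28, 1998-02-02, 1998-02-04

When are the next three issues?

1998-02-09, 1998-02-11, 1998-02-16

Every event lands on a Monday or Wednesday (gaps cycle 2, 5, 2, 5, 2).
So the schedule is: every Monday and Wednesday.
Next Monday: 1998-02-09.
The following Wednesday is 1998-02-11.
The following Monday is 1998-02-16.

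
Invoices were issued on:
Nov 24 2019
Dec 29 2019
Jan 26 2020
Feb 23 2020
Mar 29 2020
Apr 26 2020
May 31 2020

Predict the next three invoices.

These are Sundays with 35, 28, 28, 35, 28, 35-day gaps.
Each is the final Sunday of its month — Dec 29 2019 is past the 28th, so '4th Sunday' doesn't fit.
June 2020 ends with Sunday Jun 28 2020.
July 2020 ends with Sunday Jul 26 2020.
Last Sunday of August 2020: Aug 30 2020.

Jun 28 2020, Jul 26 2020, Aug 30 2020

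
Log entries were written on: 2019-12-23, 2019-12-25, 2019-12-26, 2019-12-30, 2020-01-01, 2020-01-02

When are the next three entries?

The gap pattern 2, 1, 4, 2, 1 repeats every 3 events.
These are the Mondays, Wednesdays and Thursdays of each week.
The following Monday is 2020-01-06.
The following Wednesday is 2020-01-08.
The following Thursday is 2020-01-09.

2020-01-06, 2020-01-08, 2020-01-09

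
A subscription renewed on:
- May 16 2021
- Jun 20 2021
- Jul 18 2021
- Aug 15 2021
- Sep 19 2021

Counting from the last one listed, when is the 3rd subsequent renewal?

Dec 19 2021

These are Sundays at 28- or 35-day spacing (35, 28, 28, 35).
The pattern: 3rd Sunday of the month.
3rd Sunday of October 2021: Oct 17 2021.
3rd Sunday of November 2021: Nov 21 2021.
December 2021 — 3rd Sunday is Dec 19 2021.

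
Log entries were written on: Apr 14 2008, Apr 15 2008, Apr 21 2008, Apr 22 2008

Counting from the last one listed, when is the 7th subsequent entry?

Every event lands on a Monday or Tuesday (gaps cycle 1, 6, 1).
So the schedule is: every Monday and Tuesday.
The following Monday is Apr 28 2008.
The following Tuesday is Apr 29 2008.
The following Monday is May 5 2008.
Next Tuesday: May 6 2008.
The following Monday is May 12 2008.
The following Tuesday is May 13 2008.
The following Monday is May 19 2008.

May 19 2008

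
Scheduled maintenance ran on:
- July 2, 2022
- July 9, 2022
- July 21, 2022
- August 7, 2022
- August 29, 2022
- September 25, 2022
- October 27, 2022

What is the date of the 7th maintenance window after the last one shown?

Gaps: 7, 12, 17, 22, 27, 32 days — each gap is 5 larger than the previous one.
Next gap: 37 days. October 27, 2022 + 37 days = December 3, 2022.
Next gap: 42 days. December 3, 2022 + 42 days = January 14, 2023.
Next gap: 47 days. January 14, 2023 + 47 days = March 2, 2023.
Next gap: 52 days. March 2, 2023 + 52 days = April 23, 2023.
Next gap: 57 days. April 23, 2023 + 57 days = June 19, 2023.
Next gap: 62 days. June 19, 2023 + 62 days = August 20, 2023.
Next gap: 67 days. August 20, 2023 + 67 days = October 26, 2023.

October 26, 2023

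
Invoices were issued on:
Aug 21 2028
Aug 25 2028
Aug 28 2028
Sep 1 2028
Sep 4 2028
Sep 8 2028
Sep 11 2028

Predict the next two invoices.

Sep 15 2028, Sep 18 2028

Gaps: 4, 3, 4, 3, 4, 3 days — not constant, but cyclic with period 2.
The events fall on every Monday and Friday.
The following Friday is Sep 15 2028.
Next Monday: Sep 18 2028.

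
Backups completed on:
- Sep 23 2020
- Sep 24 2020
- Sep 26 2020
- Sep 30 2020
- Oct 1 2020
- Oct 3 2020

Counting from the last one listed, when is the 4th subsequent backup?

Every event lands on a Wednesday or Thursday or Saturday (gaps cycle 1, 2, 4, 1, 2).
So the schedule is: every Wednesday, Thursday and Saturday.
The following Wednesday is Oct 7 2020.
The following Thursday is Oct 8 2020.
Next Saturday: Oct 10 2020.
Next Wednesday: Oct 14 2020.

Oct 14 2020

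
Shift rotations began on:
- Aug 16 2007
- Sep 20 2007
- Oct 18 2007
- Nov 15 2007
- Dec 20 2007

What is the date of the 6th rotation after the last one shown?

All dates are Thursdays, 35, 28, 28, 35 days apart.
Specifically, the 3rd Thursday of each month.
3rd Thursday of January 2008: Jan 17 2008.
February 2008 — 3rd Thursday is Feb 21 2008.
3rd Thursday of March 2008: Mar 20 2008.
3rd Thursday of April 2008: Apr 17 2008.
May 2008 — 3rd Thursday is May 15 2008.
June 2008 — 3rd Thursday is Jun 19 2008.

Jun 19 2008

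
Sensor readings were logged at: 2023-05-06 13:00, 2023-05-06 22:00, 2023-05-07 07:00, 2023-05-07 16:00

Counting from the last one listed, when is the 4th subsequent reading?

2023-05-09 04:00

Gaps: 9, 9, 9 hours — each event is 9 hours after the previous one.
2023-05-07 16:00 + 9 h = 2023-05-08 01:00.
2023-05-08 01:00 + 9 h = 2023-05-08 10:00.
2023-05-08 10:00 + 9 h = 2023-05-08 19:00.
2023-05-08 19:00 + 9 h = 2023-05-09 04:00.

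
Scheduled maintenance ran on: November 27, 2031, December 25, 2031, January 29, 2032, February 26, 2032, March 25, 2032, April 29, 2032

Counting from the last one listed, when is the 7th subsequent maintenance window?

Every date is a Thursday; gaps 28, 35, 28, 28, 35 days.
Each is the last Thursday of its month (at least one falls on the 29th or later, ruling out '4th Thursday').
Last Thursday of May 2032: May 27, 2032.
Last Thursday of June 2032: June 24, 2032.
Last Thursday of July 2032: July 29, 2032.
Last Thursday of August 2032: August 26, 2032.
Last Thursday of September 2032: September 30, 2032.
October 2032 ends with Thursday October 28, 2032.
Last Thursday of November 2032: November 25, 2032.

November 25, 2032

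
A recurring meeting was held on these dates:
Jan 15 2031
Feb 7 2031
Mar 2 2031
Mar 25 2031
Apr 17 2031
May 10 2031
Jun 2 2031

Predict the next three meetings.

Jun 25 2031, Jul 18 2031, Aug 10 2031

The spacing is 23, 23, 23, 23, 23, 23 days — always 23 days.
Jun 2 2031 + 23 days = Jun 25 2031.
Jun 25 2031 + 23 days = Jul 18 2031.
Jul 18 2031 + 23 days = Aug 10 2031.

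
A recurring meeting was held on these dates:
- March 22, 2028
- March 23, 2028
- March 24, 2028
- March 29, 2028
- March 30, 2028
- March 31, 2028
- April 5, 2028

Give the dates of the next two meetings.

April 6, 2028; April 7, 2028

The gap pattern 1, 1, 5, 1, 1, 5 repeats every 3 events.
These are the Wednesdays, Thursdays and Fridays of each week.
The following Thursday is April 6, 2028.
Next Friday: April 7, 2028.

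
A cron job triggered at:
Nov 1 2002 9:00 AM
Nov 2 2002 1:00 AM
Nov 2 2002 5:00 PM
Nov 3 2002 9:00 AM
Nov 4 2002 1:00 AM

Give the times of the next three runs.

Nov 4 2002 5:00 PM, Nov 5 2002 9:00 AM, Nov 6 2002 1:00 AM

Spacing: 16, 16, 16, 16 h — constant 16 h.
Nov 4 2002 1:00 AM + 16 h = Nov 4 2002 5:00 PM.
Nov 4 2002 5:00 PM + 16 h = Nov 5 2002 9:00 AM.
Nov 5 2002 9:00 AM + 16 h = Nov 6 2002 1:00 AM.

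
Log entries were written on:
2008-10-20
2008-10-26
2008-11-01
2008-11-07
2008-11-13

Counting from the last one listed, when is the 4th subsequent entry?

2008-12-07

Every event comes 6 days after the last (6, 6, 6, 6).
2008-11-13 + 6 days = 2008-11-19.
2008-11-19 + 6 days = 2008-11-25.
2008-11-25 + 6 days = 2008-12-01.
2008-12-01 + 6 days = 2008-12-07.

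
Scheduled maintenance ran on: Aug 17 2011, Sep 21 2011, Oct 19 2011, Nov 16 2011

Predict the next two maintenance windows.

Dec 21 2011, Jan 18 2012

These are Wednesdays at 28- or 35-day spacing (35, 28, 28).
The pattern: 3rd Wednesday of the month.
December 2011 — 3rd Wednesday is Dec 21 2011.
January 2012 — 3rd Wednesday is Jan 18 2012.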